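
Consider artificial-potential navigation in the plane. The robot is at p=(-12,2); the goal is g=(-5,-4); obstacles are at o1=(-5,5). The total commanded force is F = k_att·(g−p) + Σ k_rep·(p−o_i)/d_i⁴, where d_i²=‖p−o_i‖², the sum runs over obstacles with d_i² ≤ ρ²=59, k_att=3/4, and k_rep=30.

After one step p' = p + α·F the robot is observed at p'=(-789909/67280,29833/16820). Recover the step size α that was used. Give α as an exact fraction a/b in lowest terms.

α = 1/20

F_att = 3/4·(g−p) = 3/4·(7,-6) = (5.2500,-4.5000)
o1: d²=58 ≤ ρ²=59; F_rep = 30·(-7,-3)/58² = (-0.0624,-0.0268)
F = F_att + ΣF_rep = (5.1876,-4.5268)
Δp = p'−p = (0.2594,-0.2263); α = Δx/Fx = (17451/67280) / (17451/3364) = 1/20
check: Δy/Fy = (-3807/16820) / (-3807/841) = 1/20 ✓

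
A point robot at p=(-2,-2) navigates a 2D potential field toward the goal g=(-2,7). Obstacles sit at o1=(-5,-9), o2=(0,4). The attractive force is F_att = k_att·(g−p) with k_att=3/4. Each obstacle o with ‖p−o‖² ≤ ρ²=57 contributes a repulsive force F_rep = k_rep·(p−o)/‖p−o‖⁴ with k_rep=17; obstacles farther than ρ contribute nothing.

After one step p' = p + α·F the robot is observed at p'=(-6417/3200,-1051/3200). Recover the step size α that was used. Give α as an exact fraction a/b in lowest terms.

α = 1/4

F_att = 3/4·(g−p) = 3/4·(0,9) = (0.0000,6.7500)
o1: d²=58 > ρ²=57 → inactive
o2: d²=40 ≤ ρ²=57; F_rep = 17·(-2,-6)/40² = (-0.0213,-0.0638)
F = F_att + ΣF_rep = (-0.0213,6.6863)
Δp = p'−p = (-0.0053,1.6716); α = Δx/Fx = (-17/3200) / (-17/800) = 1/4
check: Δy/Fy = (5349/3200) / (5349/800) = 1/4 ✓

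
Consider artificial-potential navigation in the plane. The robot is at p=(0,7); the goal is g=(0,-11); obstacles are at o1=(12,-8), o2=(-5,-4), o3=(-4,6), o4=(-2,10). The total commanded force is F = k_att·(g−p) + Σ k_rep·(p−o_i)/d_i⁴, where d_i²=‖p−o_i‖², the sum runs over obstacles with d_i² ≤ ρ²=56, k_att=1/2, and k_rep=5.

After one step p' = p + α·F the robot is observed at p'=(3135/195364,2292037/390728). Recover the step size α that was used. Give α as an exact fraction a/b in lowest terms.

F_att = 1/2·(g−p) = 1/2·(0,-18) = (0.0000,-9.0000)
o1: d²=369 > ρ²=56 → inactive
o2: d²=146 > ρ²=56 → inactive
o3: d²=17 ≤ ρ²=56; F_rep = 5·(4,1)/17² = (0.0692,0.0173)
o4: d²=13 ≤ ρ²=56; F_rep = 5·(2,-3)/13² = (0.0592,-0.0888)
F = F_att + ΣF_rep = (0.1284,-9.0715)
Δp = p'−p = (0.0160,-1.1339); α = Δx/Fx = (3135/195364) / (6270/48841) = 1/8
check: Δy/Fy = (-443059/390728) / (-443059/48841) = 1/8 ✓

α = 1/8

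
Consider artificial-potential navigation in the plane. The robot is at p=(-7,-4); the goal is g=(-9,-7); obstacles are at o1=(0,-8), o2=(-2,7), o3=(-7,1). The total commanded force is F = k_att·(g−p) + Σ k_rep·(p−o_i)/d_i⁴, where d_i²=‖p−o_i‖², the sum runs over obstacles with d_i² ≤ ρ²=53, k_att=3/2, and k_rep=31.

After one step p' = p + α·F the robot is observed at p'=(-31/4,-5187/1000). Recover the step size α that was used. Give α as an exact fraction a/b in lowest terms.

α = 1/4

F_att = 3/2·(g−p) = 3/2·(-2,-3) = (-3.0000,-4.5000)
o1: d²=65 > ρ²=53 → inactive
o2: d²=146 > ρ²=53 → inactive
o3: d²=25 ≤ ρ²=53; F_rep = 31·(0,-5)/25² = (0.0000,-0.2480)
F = F_att + ΣF_rep = (-3.0000,-4.7480)
Δp = p'−p = (-0.7500,-1.1870); α = Δx/Fx = (-3/4) / (-3) = 1/4
check: Δy/Fy = (-1187/1000) / (-1187/250) = 1/4 ✓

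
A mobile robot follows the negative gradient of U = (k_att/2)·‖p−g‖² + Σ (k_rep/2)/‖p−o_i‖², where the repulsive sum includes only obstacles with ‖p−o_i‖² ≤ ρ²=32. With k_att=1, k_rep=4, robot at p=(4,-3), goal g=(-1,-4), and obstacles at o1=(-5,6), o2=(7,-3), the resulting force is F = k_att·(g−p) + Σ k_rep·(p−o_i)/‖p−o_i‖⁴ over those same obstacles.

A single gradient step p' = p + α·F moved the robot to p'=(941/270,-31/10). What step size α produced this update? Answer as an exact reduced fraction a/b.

F_att = 1·(g−p) = 1·(-5,-1) = (-5.0000,-1.0000)
o1: d²=162 > ρ²=32 → inactive
o2: d²=9 ≤ ρ²=32; F_rep = 4·(-3,0)/9² = (-0.1481,0.0000)
F = F_att + ΣF_rep = (-5.1481,-1.0000)
Δp = p'−p = (-0.5148,-0.1000); α = Δx/Fx = (-139/270) / (-139/27) = 1/10
check: Δy/Fy = (-1/10) / (-1) = 1/10 ✓

α = 1/10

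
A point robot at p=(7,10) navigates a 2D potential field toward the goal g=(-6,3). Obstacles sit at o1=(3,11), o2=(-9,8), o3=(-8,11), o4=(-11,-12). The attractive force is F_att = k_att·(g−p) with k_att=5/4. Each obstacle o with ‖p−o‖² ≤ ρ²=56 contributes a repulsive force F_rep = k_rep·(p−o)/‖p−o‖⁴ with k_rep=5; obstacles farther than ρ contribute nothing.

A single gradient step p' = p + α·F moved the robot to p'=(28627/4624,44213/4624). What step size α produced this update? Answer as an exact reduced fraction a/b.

α = 1/20

F_att = 5/4·(g−p) = 5/4·(-13,-7) = (-16.2500,-8.7500)
o1: d²=17 ≤ ρ²=56; F_rep = 5·(4,-1)/17² = (0.0692,-0.0173)
o2: d²=260 > ρ²=56 → inactive
o3: d²=226 > ρ²=56 → inactive
o4: d²=808 > ρ²=56 → inactive
F = F_att + ΣF_rep = (-16.1808,-8.7673)
Δp = p'−p = (-0.8090,-0.4384); α = Δx/Fx = (-3741/4624) / (-18705/1156) = 1/20
check: Δy/Fy = (-2027/4624) / (-10135/1156) = 1/20 ✓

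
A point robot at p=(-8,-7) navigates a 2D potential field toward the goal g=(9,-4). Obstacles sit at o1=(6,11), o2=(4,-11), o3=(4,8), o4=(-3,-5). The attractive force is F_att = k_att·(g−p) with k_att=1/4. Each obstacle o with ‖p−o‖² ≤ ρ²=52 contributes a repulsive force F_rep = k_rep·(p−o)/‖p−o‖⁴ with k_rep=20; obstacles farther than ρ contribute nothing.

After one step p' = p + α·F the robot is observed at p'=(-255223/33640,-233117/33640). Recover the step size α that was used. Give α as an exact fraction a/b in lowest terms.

α = 1/10

F_att = 1/4·(g−p) = 1/4·(17,3) = (4.2500,0.7500)
o1: d²=520 > ρ²=52 → inactive
o2: d²=160 > ρ²=52 → inactive
o3: d²=369 > ρ²=52 → inactive
o4: d²=29 ≤ ρ²=52; F_rep = 20·(-5,-2)/29² = (-0.1189,-0.0476)
F = F_att + ΣF_rep = (4.1311,0.7024)
Δp = p'−p = (0.4131,0.0702); α = Δx/Fx = (13897/33640) / (13897/3364) = 1/10
check: Δy/Fy = (2363/33640) / (2363/3364) = 1/10 ✓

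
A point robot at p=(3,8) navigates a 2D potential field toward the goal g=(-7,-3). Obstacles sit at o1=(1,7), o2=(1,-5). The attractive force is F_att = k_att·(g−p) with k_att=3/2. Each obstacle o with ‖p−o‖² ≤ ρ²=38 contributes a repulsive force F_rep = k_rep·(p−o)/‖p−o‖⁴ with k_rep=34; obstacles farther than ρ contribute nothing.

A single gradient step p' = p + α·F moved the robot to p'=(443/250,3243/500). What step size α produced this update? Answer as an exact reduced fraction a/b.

F_att = 3/2·(g−p) = 3/2·(-10,-11) = (-15.0000,-16.5000)
o1: d²=5 ≤ ρ²=38; F_rep = 34·(2,1)/5² = (2.7200,1.3600)
o2: d²=173 > ρ²=38 → inactive
F = F_att + ΣF_rep = (-12.2800,-15.1400)
Δp = p'−p = (-1.2280,-1.5140); α = Δx/Fx = (-307/250) / (-307/25) = 1/10
check: Δy/Fy = (-757/500) / (-757/50) = 1/10 ✓

α = 1/10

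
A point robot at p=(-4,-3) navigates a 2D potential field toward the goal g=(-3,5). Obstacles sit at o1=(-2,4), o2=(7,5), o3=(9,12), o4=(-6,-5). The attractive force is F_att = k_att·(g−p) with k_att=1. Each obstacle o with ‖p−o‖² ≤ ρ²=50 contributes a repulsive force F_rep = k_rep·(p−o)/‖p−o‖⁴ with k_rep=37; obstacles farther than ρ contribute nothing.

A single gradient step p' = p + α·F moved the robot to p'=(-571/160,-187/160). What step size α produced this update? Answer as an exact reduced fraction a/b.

α = 1/5

F_att = 1·(g−p) = 1·(1,8) = (1.0000,8.0000)
o1: d²=53 > ρ²=50 → inactive
o2: d²=185 > ρ²=50 → inactive
o3: d²=394 > ρ²=50 → inactive
o4: d²=8 ≤ ρ²=50; F_rep = 37·(2,2)/8² = (1.1562,1.1562)
F = F_att + ΣF_rep = (2.1562,9.1562)
Δp = p'−p = (0.4313,1.8313); α = Δx/Fx = (69/160) / (69/32) = 1/5
check: Δy/Fy = (293/160) / (293/32) = 1/5 ✓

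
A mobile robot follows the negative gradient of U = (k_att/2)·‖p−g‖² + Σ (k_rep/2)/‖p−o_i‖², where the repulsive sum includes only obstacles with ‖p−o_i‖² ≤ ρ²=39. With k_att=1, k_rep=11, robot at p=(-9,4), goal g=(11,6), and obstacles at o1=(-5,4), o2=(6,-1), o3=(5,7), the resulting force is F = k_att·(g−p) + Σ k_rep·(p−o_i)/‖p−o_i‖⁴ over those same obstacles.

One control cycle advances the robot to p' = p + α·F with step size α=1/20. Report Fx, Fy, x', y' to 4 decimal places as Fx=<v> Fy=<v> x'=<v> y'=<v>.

F_att = 1·(g−p) = 1·(20,2) = (20.0000,2.0000)
o1: d²=16 ≤ ρ²=39; F_rep = 11·(-4,0)/16² = (-0.1719,0.0000)
o2: d²=250 > ρ²=39 → inactive
o3: d²=205 > ρ²=39 → inactive
F = F_att + ΣF_rep = (19.8281,2.0000)
p' = p + 1/20·F = (-8.0086,4.1000)

Fx=19.8281 Fy=2.0000 x'=-8.0086 y'=4.1000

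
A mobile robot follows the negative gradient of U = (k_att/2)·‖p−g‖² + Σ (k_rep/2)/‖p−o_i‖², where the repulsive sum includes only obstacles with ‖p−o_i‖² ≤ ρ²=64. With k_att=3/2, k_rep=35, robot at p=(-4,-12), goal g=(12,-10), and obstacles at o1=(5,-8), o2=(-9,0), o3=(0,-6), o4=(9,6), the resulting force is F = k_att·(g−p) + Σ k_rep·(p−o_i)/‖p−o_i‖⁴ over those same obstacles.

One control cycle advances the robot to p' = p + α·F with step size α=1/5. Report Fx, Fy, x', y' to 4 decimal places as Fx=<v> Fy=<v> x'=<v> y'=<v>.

Fx=23.9482 Fy=2.9223 x'=0.7896 y'=-11.4155

F_att = 3/2·(g−p) = 3/2·(16,2) = (24.0000,3.0000)
o1: d²=97 > ρ²=64 → inactive
o2: d²=169 > ρ²=64 → inactive
o3: d²=52 ≤ ρ²=64; F_rep = 35·(-4,-6)/52² = (-0.0518,-0.0777)
o4: d²=493 > ρ²=64 → inactive
F = F_att + ΣF_rep = (23.9482,2.9223)
p' = p + 1/5·F = (0.7896,-11.4155)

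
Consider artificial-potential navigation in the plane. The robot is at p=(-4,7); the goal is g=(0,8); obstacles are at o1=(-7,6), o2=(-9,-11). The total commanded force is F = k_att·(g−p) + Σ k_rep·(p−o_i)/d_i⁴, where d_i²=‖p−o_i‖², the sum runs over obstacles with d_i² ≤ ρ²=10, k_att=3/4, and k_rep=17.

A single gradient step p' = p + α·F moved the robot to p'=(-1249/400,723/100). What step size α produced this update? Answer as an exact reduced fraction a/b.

α = 1/4

F_att = 3/4·(g−p) = 3/4·(4,1) = (3.0000,0.7500)
o1: d²=10 ≤ ρ²=10; F_rep = 17·(3,1)/10² = (0.5100,0.1700)
o2: d²=349 > ρ²=10 → inactive
F = F_att + ΣF_rep = (3.5100,0.9200)
Δp = p'−p = (0.8775,0.2300); α = Δx/Fx = (351/400) / (351/100) = 1/4
check: Δy/Fy = (23/100) / (23/25) = 1/4 ✓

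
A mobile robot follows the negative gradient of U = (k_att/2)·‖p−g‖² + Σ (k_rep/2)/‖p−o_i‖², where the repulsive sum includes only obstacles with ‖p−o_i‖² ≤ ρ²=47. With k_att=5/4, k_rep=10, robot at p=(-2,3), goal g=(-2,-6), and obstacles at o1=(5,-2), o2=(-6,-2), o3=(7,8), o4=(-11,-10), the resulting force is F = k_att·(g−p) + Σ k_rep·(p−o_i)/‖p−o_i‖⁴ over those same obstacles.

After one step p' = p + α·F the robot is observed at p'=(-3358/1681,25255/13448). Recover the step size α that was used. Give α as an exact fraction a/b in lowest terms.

α = 1/10

F_att = 5/4·(g−p) = 5/4·(0,-9) = (0.0000,-11.2500)
o1: d²=74 > ρ²=47 → inactive
o2: d²=41 ≤ ρ²=47; F_rep = 10·(4,5)/41² = (0.0238,0.0297)
o3: d²=106 > ρ²=47 → inactive
o4: d²=250 > ρ²=47 → inactive
F = F_att + ΣF_rep = (0.0238,-11.2203)
Δp = p'−p = (0.0024,-1.1220); α = Δx/Fx = (4/1681) / (40/1681) = 1/10
check: Δy/Fy = (-15089/13448) / (-75445/6724) = 1/10 ✓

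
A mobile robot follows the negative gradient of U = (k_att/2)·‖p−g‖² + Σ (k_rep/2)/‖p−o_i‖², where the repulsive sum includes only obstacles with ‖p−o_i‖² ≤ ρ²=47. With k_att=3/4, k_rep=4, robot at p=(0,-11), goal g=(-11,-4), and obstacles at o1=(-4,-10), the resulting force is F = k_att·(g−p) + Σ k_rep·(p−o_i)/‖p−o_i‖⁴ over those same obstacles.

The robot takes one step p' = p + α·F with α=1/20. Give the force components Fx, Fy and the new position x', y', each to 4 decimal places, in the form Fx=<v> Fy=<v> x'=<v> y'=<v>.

Fx=-8.1946 Fy=5.2362 x'=-0.4097 y'=-10.7382

F_att = 3/4·(g−p) = 3/4·(-11,7) = (-8.2500,5.2500)
o1: d²=17 ≤ ρ²=47; F_rep = 4·(4,-1)/17² = (0.0554,-0.0138)
F = F_att + ΣF_rep = (-8.1946,5.2362)
p' = p + 1/20·F = (-0.4097,-10.7382)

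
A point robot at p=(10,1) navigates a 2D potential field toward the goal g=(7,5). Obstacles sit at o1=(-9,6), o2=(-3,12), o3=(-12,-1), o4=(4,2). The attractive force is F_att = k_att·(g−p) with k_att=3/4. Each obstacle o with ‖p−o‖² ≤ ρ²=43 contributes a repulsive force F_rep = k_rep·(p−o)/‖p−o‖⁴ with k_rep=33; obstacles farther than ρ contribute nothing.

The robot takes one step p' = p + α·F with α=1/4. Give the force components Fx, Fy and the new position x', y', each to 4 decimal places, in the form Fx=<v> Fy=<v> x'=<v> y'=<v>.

Fx=-2.1054 Fy=2.9759 x'=9.4737 y'=1.7440

F_att = 3/4·(g−p) = 3/4·(-3,4) = (-2.2500,3.0000)
o1: d²=386 > ρ²=43 → inactive
o2: d²=290 > ρ²=43 → inactive
o3: d²=488 > ρ²=43 → inactive
o4: d²=37 ≤ ρ²=43; F_rep = 33·(6,-1)/37² = (0.1446,-0.0241)
F = F_att + ΣF_rep = (-2.1054,2.9759)
p' = p + 1/4·F = (9.4737,1.7440)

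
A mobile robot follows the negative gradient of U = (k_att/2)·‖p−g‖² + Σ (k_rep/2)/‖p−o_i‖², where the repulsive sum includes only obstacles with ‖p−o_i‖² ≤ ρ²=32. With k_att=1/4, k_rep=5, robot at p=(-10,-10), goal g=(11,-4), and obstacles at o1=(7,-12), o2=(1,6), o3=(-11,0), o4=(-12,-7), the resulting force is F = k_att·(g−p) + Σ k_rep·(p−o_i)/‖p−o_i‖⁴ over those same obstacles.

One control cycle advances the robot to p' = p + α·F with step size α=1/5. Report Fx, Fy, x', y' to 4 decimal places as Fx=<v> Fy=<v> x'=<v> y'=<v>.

Fx=5.3092 Fy=1.4112 x'=-8.9382 y'=-9.7178

F_att = 1/4·(g−p) = 1/4·(21,6) = (5.2500,1.5000)
o1: d²=293 > ρ²=32 → inactive
o2: d²=377 > ρ²=32 → inactive
o3: d²=101 > ρ²=32 → inactive
o4: d²=13 ≤ ρ²=32; F_rep = 5·(2,-3)/13² = (0.0592,-0.0888)
F = F_att + ΣF_rep = (5.3092,1.4112)
p' = p + 1/5·F = (-8.9382,-9.7178)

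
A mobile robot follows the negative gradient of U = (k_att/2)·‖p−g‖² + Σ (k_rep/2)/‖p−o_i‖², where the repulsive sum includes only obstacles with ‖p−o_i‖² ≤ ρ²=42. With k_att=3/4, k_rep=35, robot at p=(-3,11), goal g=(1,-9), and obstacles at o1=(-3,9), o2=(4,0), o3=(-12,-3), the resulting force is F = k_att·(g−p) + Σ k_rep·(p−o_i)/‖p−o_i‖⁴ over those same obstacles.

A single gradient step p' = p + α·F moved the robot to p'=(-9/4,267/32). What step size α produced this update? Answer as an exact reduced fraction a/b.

α = 1/4

F_att = 3/4·(g−p) = 3/4·(4,-20) = (3.0000,-15.0000)
o1: d²=4 ≤ ρ²=42; F_rep = 35·(0,2)/4² = (0.0000,4.3750)
o2: d²=170 > ρ²=42 → inactive
o3: d²=277 > ρ²=42 → inactive
F = F_att + ΣF_rep = (3.0000,-10.6250)
Δp = p'−p = (0.7500,-2.6562); α = Δx/Fx = (3/4) / (3) = 1/4
check: Δy/Fy = (-85/32) / (-85/8) = 1/4 ✓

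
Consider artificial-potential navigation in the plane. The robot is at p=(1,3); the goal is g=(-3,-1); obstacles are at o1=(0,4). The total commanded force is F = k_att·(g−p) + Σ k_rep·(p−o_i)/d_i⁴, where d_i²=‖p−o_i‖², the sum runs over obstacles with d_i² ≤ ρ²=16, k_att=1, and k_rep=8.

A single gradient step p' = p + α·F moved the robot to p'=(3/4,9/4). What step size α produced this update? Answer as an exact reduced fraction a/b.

α = 1/8

F_att = 1·(g−p) = 1·(-4,-4) = (-4.0000,-4.0000)
o1: d²=2 ≤ ρ²=16; F_rep = 8·(1,-1)/2² = (2.0000,-2.0000)
F = F_att + ΣF_rep = (-2.0000,-6.0000)
Δp = p'−p = (-0.2500,-0.7500); α = Δx/Fx = (-1/4) / (-2) = 1/8
check: Δy/Fy = (-3/4) / (-6) = 1/8 ✓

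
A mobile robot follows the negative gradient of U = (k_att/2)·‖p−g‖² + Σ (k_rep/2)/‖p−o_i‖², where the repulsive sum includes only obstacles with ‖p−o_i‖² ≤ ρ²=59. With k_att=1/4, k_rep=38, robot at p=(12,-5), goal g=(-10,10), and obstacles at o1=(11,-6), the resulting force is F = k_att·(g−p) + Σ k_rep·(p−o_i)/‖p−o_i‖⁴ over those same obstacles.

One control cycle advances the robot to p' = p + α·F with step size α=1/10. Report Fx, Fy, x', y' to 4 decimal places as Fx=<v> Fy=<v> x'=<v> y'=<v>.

F_att = 1/4·(g−p) = 1/4·(-22,15) = (-5.5000,3.7500)
o1: d²=2 ≤ ρ²=59; F_rep = 38·(1,1)/2² = (9.5000,9.5000)
F = F_att + ΣF_rep = (4.0000,13.2500)
p' = p + 1/10·F = (12.4000,-3.6750)

Fx=4.0000 Fy=13.2500 x'=12.4000 y'=-3.6750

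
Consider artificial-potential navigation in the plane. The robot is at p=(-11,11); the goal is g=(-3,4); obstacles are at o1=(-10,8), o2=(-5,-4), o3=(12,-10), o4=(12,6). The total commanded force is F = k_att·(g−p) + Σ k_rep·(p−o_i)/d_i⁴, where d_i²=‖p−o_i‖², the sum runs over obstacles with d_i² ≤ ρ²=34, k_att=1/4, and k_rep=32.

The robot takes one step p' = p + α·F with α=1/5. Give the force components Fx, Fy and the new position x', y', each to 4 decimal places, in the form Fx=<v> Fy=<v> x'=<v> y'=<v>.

F_att = 1/4·(g−p) = 1/4·(8,-7) = (2.0000,-1.7500)
o1: d²=10 ≤ ρ²=34; F_rep = 32·(-1,3)/10² = (-0.3200,0.9600)
o2: d²=261 > ρ²=34 → inactive
o3: d²=970 > ρ²=34 → inactive
o4: d²=554 > ρ²=34 → inactive
F = F_att + ΣF_rep = (1.6800,-0.7900)
p' = p + 1/5·F = (-10.6640,10.8420)

Fx=1.6800 Fy=-0.7900 x'=-10.6640 y'=10.8420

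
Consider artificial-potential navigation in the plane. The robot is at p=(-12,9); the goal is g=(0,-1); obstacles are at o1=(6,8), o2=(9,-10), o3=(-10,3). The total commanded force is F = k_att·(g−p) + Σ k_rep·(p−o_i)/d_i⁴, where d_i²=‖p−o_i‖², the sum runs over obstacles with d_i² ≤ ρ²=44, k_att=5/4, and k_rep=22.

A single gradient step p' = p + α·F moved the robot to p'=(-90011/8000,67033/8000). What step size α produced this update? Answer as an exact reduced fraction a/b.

α = 1/20

F_att = 5/4·(g−p) = 5/4·(12,-10) = (15.0000,-12.5000)
o1: d²=325 > ρ²=44 → inactive
o2: d²=802 > ρ²=44 → inactive
o3: d²=40 ≤ ρ²=44; F_rep = 22·(-2,6)/40² = (-0.0275,0.0825)
F = F_att + ΣF_rep = (14.9725,-12.4175)
Δp = p'−p = (0.7486,-0.6209); α = Δx/Fx = (5989/8000) / (5989/400) = 1/20
check: Δy/Fy = (-4967/8000) / (-4967/400) = 1/20 ✓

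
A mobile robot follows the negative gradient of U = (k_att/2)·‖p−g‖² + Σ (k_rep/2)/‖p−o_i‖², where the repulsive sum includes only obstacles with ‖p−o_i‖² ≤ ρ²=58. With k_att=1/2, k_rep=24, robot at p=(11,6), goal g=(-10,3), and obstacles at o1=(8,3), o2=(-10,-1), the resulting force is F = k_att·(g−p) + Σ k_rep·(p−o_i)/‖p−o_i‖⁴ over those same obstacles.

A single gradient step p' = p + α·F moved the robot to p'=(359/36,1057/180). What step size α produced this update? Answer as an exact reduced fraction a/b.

α = 1/10

F_att = 1/2·(g−p) = 1/2·(-21,-3) = (-10.5000,-1.5000)
o1: d²=18 ≤ ρ²=58; F_rep = 24·(3,3)/18² = (0.2222,0.2222)
o2: d²=490 > ρ²=58 → inactive
F = F_att + ΣF_rep = (-10.2778,-1.2778)
Δp = p'−p = (-1.0278,-0.1278); α = Δx/Fx = (-37/36) / (-185/18) = 1/10
check: Δy/Fy = (-23/180) / (-23/18) = 1/10 ✓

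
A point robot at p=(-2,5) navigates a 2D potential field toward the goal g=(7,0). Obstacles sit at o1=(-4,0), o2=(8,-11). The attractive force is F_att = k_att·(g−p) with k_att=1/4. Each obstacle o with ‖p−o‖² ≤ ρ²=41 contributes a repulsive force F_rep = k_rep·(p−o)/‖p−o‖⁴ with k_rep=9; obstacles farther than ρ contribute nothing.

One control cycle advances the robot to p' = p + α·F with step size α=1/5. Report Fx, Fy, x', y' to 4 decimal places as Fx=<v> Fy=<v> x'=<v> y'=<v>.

Fx=2.2714 Fy=-1.1965 x'=-1.5457 y'=4.7607

F_att = 1/4·(g−p) = 1/4·(9,-5) = (2.2500,-1.2500)
o1: d²=29 ≤ ρ²=41; F_rep = 9·(2,5)/29² = (0.0214,0.0535)
o2: d²=356 > ρ²=41 → inactive
F = F_att + ΣF_rep = (2.2714,-1.1965)
p' = p + 1/5·F = (-1.5457,4.7607)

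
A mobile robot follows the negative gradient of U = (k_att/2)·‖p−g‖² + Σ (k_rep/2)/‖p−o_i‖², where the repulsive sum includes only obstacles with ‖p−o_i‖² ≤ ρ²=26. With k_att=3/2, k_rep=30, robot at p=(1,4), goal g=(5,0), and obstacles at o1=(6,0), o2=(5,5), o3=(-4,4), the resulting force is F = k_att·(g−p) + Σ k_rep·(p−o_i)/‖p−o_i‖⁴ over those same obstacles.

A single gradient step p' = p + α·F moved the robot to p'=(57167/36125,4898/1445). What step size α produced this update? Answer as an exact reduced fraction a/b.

F_att = 3/2·(g−p) = 3/2·(4,-4) = (6.0000,-6.0000)
o1: d²=41 > ρ²=26 → inactive
o2: d²=17 ≤ ρ²=26; F_rep = 30·(-4,-1)/17² = (-0.4152,-0.1038)
o3: d²=25 ≤ ρ²=26; F_rep = 30·(5,0)/25² = (0.2400,0.0000)
F = F_att + ΣF_rep = (5.8248,-6.1038)
Δp = p'−p = (0.5825,-0.6104); α = Δx/Fx = (21042/36125) / (42084/7225) = 1/10
check: Δy/Fy = (-882/1445) / (-1764/289) = 1/10 ✓

α = 1/10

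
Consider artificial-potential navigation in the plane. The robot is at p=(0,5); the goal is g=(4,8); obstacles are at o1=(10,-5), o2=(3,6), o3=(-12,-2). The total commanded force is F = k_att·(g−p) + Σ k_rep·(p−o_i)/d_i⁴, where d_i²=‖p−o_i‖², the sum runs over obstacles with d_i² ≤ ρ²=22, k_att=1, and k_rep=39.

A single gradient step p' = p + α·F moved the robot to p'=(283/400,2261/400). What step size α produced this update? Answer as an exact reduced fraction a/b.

F_att = 1·(g−p) = 1·(4,3) = (4.0000,3.0000)
o1: d²=200 > ρ²=22 → inactive
o2: d²=10 ≤ ρ²=22; F_rep = 39·(-3,-1)/10² = (-1.1700,-0.3900)
o3: d²=193 > ρ²=22 → inactive
F = F_att + ΣF_rep = (2.8300,2.6100)
Δp = p'−p = (0.7075,0.6525); α = Δx/Fx = (283/400) / (283/100) = 1/4
check: Δy/Fy = (261/400) / (261/100) = 1/4 ✓

α = 1/4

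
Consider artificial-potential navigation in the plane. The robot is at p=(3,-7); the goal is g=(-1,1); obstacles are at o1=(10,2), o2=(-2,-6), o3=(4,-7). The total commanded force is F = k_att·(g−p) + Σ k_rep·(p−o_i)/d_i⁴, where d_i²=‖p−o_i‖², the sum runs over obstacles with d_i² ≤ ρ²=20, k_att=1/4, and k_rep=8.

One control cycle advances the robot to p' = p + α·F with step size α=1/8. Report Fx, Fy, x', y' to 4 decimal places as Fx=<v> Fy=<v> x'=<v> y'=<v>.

Fx=-9.0000 Fy=2.0000 x'=1.8750 y'=-6.7500

F_att = 1/4·(g−p) = 1/4·(-4,8) = (-1.0000,2.0000)
o1: d²=130 > ρ²=20 → inactive
o2: d²=26 > ρ²=20 → inactive
o3: d²=1 ≤ ρ²=20; F_rep = 8·(-1,0)/1² = (-8.0000,0.0000)
F = F_att + ΣF_rep = (-9.0000,2.0000)
p' = p + 1/8·F = (1.8750,-6.7500)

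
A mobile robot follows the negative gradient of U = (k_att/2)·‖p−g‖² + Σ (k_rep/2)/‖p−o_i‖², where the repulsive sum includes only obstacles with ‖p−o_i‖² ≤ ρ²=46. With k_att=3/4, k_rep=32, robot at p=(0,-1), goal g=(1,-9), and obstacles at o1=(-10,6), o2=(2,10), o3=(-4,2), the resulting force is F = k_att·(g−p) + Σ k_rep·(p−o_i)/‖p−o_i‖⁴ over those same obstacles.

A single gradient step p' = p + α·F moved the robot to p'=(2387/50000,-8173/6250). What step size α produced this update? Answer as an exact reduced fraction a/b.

F_att = 3/4·(g−p) = 3/4·(1,-8) = (0.7500,-6.0000)
o1: d²=149 > ρ²=46 → inactive
o2: d²=125 > ρ²=46 → inactive
o3: d²=25 ≤ ρ²=46; F_rep = 32·(4,-3)/25² = (0.2048,-0.1536)
F = F_att + ΣF_rep = (0.9548,-6.1536)
Δp = p'−p = (0.0477,-0.3077); α = Δx/Fx = (2387/50000) / (2387/2500) = 1/20
check: Δy/Fy = (-1923/6250) / (-3846/625) = 1/20 ✓

α = 1/20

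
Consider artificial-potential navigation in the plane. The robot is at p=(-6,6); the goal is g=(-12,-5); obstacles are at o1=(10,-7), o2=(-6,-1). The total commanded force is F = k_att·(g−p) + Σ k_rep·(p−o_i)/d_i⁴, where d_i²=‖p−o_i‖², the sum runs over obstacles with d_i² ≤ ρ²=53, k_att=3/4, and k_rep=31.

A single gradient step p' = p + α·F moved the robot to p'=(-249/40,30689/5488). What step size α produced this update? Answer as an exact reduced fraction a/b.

α = 1/20

F_att = 3/4·(g−p) = 3/4·(-6,-11) = (-4.5000,-8.2500)
o1: d²=425 > ρ²=53 → inactive
o2: d²=49 ≤ ρ²=53; F_rep = 31·(0,7)/49² = (0.0000,0.0904)
F = F_att + ΣF_rep = (-4.5000,-8.1596)
Δp = p'−p = (-0.2250,-0.4080); α = Δx/Fx = (-9/40) / (-9/2) = 1/20
check: Δy/Fy = (-2239/5488) / (-11195/1372) = 1/20 ✓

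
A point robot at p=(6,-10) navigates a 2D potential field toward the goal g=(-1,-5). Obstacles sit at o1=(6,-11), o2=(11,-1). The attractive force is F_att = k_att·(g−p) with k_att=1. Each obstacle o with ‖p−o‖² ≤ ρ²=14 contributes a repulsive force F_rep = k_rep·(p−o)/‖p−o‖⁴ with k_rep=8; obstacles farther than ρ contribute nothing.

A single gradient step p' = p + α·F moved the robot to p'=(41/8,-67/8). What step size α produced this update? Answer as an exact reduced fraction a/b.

α = 1/8

F_att = 1·(g−p) = 1·(-7,5) = (-7.0000,5.0000)
o1: d²=1 ≤ ρ²=14; F_rep = 8·(0,1)/1² = (0.0000,8.0000)
o2: d²=106 > ρ²=14 → inactive
F = F_att + ΣF_rep = (-7.0000,13.0000)
Δp = p'−p = (-0.8750,1.6250); α = Δx/Fx = (-7/8) / (-7) = 1/8
check: Δy/Fy = (13/8) / (13) = 1/8 ✓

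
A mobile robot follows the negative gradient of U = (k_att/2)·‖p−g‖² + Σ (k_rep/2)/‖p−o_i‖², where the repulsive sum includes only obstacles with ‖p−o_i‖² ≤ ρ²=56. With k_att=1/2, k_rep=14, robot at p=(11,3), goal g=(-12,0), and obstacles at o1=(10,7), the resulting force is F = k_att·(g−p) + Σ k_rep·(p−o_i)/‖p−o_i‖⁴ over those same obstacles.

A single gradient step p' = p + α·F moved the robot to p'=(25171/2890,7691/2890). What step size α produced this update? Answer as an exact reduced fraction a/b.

F_att = 1/2·(g−p) = 1/2·(-23,-3) = (-11.5000,-1.5000)
o1: d²=17 ≤ ρ²=56; F_rep = 14·(1,-4)/17² = (0.0484,-0.1938)
F = F_att + ΣF_rep = (-11.4516,-1.6938)
Δp = p'−p = (-2.2903,-0.3388); α = Δx/Fx = (-6619/2890) / (-6619/578) = 1/5
check: Δy/Fy = (-979/2890) / (-979/578) = 1/5 ✓

α = 1/5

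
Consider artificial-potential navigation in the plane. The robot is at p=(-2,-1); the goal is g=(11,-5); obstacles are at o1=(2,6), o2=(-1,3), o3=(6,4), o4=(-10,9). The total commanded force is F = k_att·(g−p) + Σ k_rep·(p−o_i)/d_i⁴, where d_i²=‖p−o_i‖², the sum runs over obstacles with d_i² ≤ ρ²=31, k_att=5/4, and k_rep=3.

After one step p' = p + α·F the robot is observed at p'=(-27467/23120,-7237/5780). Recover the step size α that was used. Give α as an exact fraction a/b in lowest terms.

α = 1/20

F_att = 5/4·(g−p) = 5/4·(13,-4) = (16.2500,-5.0000)
o1: d²=65 > ρ²=31 → inactive
o2: d²=17 ≤ ρ²=31; F_rep = 3·(-1,-4)/17² = (-0.0104,-0.0415)
o3: d²=89 > ρ²=31 → inactive
o4: d²=164 > ρ²=31 → inactive
F = F_att + ΣF_rep = (16.2396,-5.0415)
Δp = p'−p = (0.8120,-0.2521); α = Δx/Fx = (18773/23120) / (18773/1156) = 1/20
check: Δy/Fy = (-1457/5780) / (-1457/289) = 1/20 ✓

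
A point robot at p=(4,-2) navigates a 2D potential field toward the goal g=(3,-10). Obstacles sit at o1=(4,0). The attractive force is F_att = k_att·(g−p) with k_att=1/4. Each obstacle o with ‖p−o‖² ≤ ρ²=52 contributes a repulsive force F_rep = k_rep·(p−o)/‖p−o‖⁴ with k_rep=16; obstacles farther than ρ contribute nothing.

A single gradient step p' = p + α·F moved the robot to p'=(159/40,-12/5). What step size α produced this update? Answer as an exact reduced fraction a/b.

F_att = 1/4·(g−p) = 1/4·(-1,-8) = (-0.2500,-2.0000)
o1: d²=4 ≤ ρ²=52; F_rep = 16·(0,-2)/4² = (0.0000,-2.0000)
F = F_att + ΣF_rep = (-0.2500,-4.0000)
Δp = p'−p = (-0.0250,-0.4000); α = Δx/Fx = (-1/40) / (-1/4) = 1/10
check: Δy/Fy = (-2/5) / (-4) = 1/10 ✓

α = 1/10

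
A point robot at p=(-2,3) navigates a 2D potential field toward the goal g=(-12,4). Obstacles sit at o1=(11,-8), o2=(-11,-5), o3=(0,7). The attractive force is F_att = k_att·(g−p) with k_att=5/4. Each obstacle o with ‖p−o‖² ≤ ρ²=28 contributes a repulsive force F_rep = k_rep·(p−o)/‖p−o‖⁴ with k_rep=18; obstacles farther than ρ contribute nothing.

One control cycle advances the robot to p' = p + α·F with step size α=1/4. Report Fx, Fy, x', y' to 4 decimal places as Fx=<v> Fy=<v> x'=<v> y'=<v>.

F_att = 5/4·(g−p) = 5/4·(-10,1) = (-12.5000,1.2500)
o1: d²=290 > ρ²=28 → inactive
o2: d²=145 > ρ²=28 → inactive
o3: d²=20 ≤ ρ²=28; F_rep = 18·(-2,-4)/20² = (-0.0900,-0.1800)
F = F_att + ΣF_rep = (-12.5900,1.0700)
p' = p + 1/4·F = (-5.1475,3.2675)

Fx=-12.5900 Fy=1.0700 x'=-5.1475 y'=3.2675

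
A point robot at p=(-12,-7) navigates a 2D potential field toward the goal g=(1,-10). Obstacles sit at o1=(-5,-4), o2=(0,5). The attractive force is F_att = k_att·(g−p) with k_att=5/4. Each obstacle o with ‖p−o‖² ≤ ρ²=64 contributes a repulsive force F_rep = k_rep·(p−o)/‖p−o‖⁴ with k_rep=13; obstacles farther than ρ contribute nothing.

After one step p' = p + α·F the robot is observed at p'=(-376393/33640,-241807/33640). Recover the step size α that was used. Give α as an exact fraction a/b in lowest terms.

α = 1/20

F_att = 5/4·(g−p) = 5/4·(13,-3) = (16.2500,-3.7500)
o1: d²=58 ≤ ρ²=64; F_rep = 13·(-7,-3)/58² = (-0.0271,-0.0116)
o2: d²=288 > ρ²=64 → inactive
F = F_att + ΣF_rep = (16.2229,-3.7616)
Δp = p'−p = (0.8111,-0.1881); α = Δx/Fx = (27287/33640) / (27287/1682) = 1/20
check: Δy/Fy = (-6327/33640) / (-6327/1682) = 1/20 ✓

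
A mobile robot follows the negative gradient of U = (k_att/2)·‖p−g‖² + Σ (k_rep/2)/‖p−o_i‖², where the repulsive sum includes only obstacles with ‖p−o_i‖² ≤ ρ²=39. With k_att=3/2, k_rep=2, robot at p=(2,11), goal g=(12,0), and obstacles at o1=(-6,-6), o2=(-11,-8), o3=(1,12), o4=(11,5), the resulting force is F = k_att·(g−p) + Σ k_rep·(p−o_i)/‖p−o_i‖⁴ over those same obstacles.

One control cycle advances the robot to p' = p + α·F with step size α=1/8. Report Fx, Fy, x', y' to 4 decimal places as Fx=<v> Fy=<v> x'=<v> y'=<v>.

Fx=15.5000 Fy=-17.0000 x'=3.9375 y'=8.8750

F_att = 3/2·(g−p) = 3/2·(10,-11) = (15.0000,-16.5000)
o1: d²=353 > ρ²=39 → inactive
o2: d²=530 > ρ²=39 → inactive
o3: d²=2 ≤ ρ²=39; F_rep = 2·(1,-1)/2² = (0.5000,-0.5000)
o4: d²=117 > ρ²=39 → inactive
F = F_att + ΣF_rep = (15.5000,-17.0000)
p' = p + 1/8·F = (3.9375,8.8750)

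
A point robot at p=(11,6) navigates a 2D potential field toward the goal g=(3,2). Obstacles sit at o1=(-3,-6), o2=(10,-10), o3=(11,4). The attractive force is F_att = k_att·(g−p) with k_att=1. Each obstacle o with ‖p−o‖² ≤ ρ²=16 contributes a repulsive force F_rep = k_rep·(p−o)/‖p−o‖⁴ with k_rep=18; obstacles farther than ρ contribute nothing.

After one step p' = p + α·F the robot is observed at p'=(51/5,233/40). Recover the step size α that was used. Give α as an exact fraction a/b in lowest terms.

F_att = 1·(g−p) = 1·(-8,-4) = (-8.0000,-4.0000)
o1: d²=340 > ρ²=16 → inactive
o2: d²=257 > ρ²=16 → inactive
o3: d²=4 ≤ ρ²=16; F_rep = 18·(0,2)/4² = (0.0000,2.2500)
F = F_att + ΣF_rep = (-8.0000,-1.7500)
Δp = p'−p = (-0.8000,-0.1750); α = Δx/Fx = (-4/5) / (-8) = 1/10
check: Δy/Fy = (-7/40) / (-7/4) = 1/10 ✓

α = 1/10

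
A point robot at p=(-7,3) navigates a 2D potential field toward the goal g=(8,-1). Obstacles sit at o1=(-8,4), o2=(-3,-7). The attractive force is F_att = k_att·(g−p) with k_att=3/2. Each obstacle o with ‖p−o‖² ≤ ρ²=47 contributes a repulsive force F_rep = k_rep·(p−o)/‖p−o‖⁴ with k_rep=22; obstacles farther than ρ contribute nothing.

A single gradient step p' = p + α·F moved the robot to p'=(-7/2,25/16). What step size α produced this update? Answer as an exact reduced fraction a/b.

α = 1/8

F_att = 3/2·(g−p) = 3/2·(15,-4) = (22.5000,-6.0000)
o1: d²=2 ≤ ρ²=47; F_rep = 22·(1,-1)/2² = (5.5000,-5.5000)
o2: d²=116 > ρ²=47 → inactive
F = F_att + ΣF_rep = (28.0000,-11.5000)
Δp = p'−p = (3.5000,-1.4375); α = Δx/Fx = (7/2) / (28) = 1/8
check: Δy/Fy = (-23/16) / (-23/2) = 1/8 ✓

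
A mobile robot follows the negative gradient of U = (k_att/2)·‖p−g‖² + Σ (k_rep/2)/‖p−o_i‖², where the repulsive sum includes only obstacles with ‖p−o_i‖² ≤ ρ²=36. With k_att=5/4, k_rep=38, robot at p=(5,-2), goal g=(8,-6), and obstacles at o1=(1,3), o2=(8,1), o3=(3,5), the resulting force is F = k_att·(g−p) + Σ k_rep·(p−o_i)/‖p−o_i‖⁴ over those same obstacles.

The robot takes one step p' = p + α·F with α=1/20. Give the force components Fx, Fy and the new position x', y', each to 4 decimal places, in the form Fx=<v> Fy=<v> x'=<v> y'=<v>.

F_att = 5/4·(g−p) = 5/4·(3,-4) = (3.7500,-5.0000)
o1: d²=41 > ρ²=36 → inactive
o2: d²=18 ≤ ρ²=36; F_rep = 38·(-3,-3)/18² = (-0.3519,-0.3519)
o3: d²=53 > ρ²=36 → inactive
F = F_att + ΣF_rep = (3.3981,-5.3519)
p' = p + 1/20·F = (5.1699,-2.2676)

Fx=3.3981 Fy=-5.3519 x'=5.1699 y'=-2.2676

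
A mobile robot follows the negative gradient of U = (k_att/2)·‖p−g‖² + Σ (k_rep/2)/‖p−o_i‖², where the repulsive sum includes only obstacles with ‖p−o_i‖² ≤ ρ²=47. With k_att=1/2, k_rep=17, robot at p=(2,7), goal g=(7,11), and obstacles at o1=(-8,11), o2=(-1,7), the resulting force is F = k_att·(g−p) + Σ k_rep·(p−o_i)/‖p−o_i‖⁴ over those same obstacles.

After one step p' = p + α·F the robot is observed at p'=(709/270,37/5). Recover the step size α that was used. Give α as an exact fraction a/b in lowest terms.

F_att = 1/2·(g−p) = 1/2·(5,4) = (2.5000,2.0000)
o1: d²=116 > ρ²=47 → inactive
o2: d²=9 ≤ ρ²=47; F_rep = 17·(3,0)/9² = (0.6296,0.0000)
F = F_att + ΣF_rep = (3.1296,2.0000)
Δp = p'−p = (0.6259,0.4000); α = Δx/Fx = (169/270) / (169/54) = 1/5
check: Δy/Fy = (2/5) / (2) = 1/5 ✓

α = 1/5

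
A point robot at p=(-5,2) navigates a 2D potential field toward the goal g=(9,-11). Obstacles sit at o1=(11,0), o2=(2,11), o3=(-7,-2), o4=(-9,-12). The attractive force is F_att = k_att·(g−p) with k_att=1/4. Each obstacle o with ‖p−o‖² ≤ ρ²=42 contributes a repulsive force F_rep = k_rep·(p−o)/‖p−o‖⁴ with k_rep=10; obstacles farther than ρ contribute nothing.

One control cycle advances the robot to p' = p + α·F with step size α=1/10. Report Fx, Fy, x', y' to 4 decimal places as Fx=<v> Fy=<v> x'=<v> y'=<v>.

F_att = 1/4·(g−p) = 1/4·(14,-13) = (3.5000,-3.2500)
o1: d²=260 > ρ²=42 → inactive
o2: d²=130 > ρ²=42 → inactive
o3: d²=20 ≤ ρ²=42; F_rep = 10·(2,4)/20² = (0.0500,0.1000)
o4: d²=212 > ρ²=42 → inactive
F = F_att + ΣF_rep = (3.5500,-3.1500)
p' = p + 1/10·F = (-4.6450,1.6850)

Fx=3.5500 Fy=-3.1500 x'=-4.6450 y'=1.6850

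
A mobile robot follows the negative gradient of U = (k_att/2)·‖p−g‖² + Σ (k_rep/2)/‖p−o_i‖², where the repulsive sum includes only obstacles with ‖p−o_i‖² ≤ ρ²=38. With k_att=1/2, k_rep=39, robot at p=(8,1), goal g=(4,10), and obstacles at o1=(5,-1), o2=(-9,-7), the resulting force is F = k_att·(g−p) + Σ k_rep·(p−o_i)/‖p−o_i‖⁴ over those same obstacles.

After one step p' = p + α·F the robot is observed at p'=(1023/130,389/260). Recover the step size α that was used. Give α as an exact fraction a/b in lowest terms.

α = 1/10

F_att = 1/2·(g−p) = 1/2·(-4,9) = (-2.0000,4.5000)
o1: d²=13 ≤ ρ²=38; F_rep = 39·(3,2)/13² = (0.6923,0.4615)
o2: d²=353 > ρ²=38 → inactive
F = F_att + ΣF_rep = (-1.3077,4.9615)
Δp = p'−p = (-0.1308,0.4962); α = Δx/Fx = (-17/130) / (-17/13) = 1/10
check: Δy/Fy = (129/260) / (129/26) = 1/10 ✓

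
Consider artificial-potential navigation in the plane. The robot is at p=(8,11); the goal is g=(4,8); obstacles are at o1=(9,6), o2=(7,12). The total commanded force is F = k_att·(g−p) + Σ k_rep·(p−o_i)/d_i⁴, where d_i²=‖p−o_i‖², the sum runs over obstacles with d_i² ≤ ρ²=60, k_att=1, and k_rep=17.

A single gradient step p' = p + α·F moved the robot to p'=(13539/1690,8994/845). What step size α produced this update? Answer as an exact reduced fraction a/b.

α = 1/20

F_att = 1·(g−p) = 1·(-4,-3) = (-4.0000,-3.0000)
o1: d²=26 ≤ ρ²=60; F_rep = 17·(-1,5)/26² = (-0.0251,0.1257)
o2: d²=2 ≤ ρ²=60; F_rep = 17·(1,-1)/2² = (4.2500,-4.2500)
F = F_att + ΣF_rep = (0.2249,-7.1243)
Δp = p'−p = (0.0112,-0.3562); α = Δx/Fx = (19/1690) / (38/169) = 1/20
check: Δy/Fy = (-301/845) / (-1204/169) = 1/20 ✓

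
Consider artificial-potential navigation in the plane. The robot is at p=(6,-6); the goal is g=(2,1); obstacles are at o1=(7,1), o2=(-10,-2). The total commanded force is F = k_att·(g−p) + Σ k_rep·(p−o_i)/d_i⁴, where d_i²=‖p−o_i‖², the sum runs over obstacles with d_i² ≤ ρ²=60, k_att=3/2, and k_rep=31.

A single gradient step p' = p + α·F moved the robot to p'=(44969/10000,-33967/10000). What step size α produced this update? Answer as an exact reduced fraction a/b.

F_att = 3/2·(g−p) = 3/2·(-4,7) = (-6.0000,10.5000)
o1: d²=50 ≤ ρ²=60; F_rep = 31·(-1,-7)/50² = (-0.0124,-0.0868)
o2: d²=272 > ρ²=60 → inactive
F = F_att + ΣF_rep = (-6.0124,10.4132)
Δp = p'−p = (-1.5031,2.6033); α = Δx/Fx = (-15031/10000) / (-15031/2500) = 1/4
check: Δy/Fy = (26033/10000) / (26033/2500) = 1/4 ✓

α = 1/4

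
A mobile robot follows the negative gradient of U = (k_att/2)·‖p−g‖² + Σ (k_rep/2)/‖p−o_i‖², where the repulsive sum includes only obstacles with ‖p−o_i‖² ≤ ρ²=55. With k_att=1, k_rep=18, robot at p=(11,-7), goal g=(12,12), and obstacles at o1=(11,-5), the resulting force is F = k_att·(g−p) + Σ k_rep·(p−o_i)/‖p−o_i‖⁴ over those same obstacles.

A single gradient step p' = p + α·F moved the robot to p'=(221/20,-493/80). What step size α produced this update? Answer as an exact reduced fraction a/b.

α = 1/20

F_att = 1·(g−p) = 1·(1,19) = (1.0000,19.0000)
o1: d²=4 ≤ ρ²=55; F_rep = 18·(0,-2)/4² = (0.0000,-2.2500)
F = F_att + ΣF_rep = (1.0000,16.7500)
Δp = p'−p = (0.0500,0.8375); α = Δx/Fx = (1/20) / (1) = 1/20
check: Δy/Fy = (67/80) / (67/4) = 1/20 ✓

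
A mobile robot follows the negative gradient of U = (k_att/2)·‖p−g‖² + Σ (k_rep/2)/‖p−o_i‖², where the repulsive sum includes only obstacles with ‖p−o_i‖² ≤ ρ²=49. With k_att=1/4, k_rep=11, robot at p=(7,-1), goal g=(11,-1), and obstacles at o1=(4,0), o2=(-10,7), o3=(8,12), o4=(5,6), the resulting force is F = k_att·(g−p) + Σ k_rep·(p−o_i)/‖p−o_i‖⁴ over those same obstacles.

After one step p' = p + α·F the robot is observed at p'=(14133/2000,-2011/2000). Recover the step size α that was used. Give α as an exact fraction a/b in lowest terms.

α = 1/20

F_att = 1/4·(g−p) = 1/4·(4,0) = (1.0000,0.0000)
o1: d²=10 ≤ ρ²=49; F_rep = 11·(3,-1)/10² = (0.3300,-0.1100)
o2: d²=353 > ρ²=49 → inactive
o3: d²=170 > ρ²=49 → inactive
o4: d²=53 > ρ²=49 → inactive
F = F_att + ΣF_rep = (1.3300,-0.1100)
Δp = p'−p = (0.0665,-0.0055); α = Δx/Fx = (133/2000) / (133/100) = 1/20
check: Δy/Fy = (-11/2000) / (-11/100) = 1/20 ✓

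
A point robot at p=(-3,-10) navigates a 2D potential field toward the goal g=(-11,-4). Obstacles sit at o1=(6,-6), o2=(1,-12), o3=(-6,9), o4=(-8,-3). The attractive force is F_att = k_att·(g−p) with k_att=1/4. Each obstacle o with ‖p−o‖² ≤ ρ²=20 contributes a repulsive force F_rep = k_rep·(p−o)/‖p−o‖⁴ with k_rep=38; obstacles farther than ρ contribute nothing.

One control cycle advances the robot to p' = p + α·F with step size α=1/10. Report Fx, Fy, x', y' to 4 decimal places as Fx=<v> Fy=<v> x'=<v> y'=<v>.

F_att = 1/4·(g−p) = 1/4·(-8,6) = (-2.0000,1.5000)
o1: d²=97 > ρ²=20 → inactive
o2: d²=20 ≤ ρ²=20; F_rep = 38·(-4,2)/20² = (-0.3800,0.1900)
o3: d²=370 > ρ²=20 → inactive
o4: d²=74 > ρ²=20 → inactive
F = F_att + ΣF_rep = (-2.3800,1.6900)
p' = p + 1/10·F = (-3.2380,-9.8310)

Fx=-2.3800 Fy=1.6900 x'=-3.2380 y'=-9.8310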